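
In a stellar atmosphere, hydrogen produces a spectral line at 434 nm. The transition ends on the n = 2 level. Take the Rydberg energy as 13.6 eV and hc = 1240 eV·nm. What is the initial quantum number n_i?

n_i = 5

The photon energy is ΔE = hc/λ = 1240 / 434 = 2.857 eV.
With Z = 1, ΔE = 13.60 × (1/n_f² − 1/n_i²), so 1/n_f² − 1/n_i² = 0.2101.
With n_f = 2: 1/n_i² = 1/4 − 0.2101 = 0.03992, so n_i ≈ 5.01.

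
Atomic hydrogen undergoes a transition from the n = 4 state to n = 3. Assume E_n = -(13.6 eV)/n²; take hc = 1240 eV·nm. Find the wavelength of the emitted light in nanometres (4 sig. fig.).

1876 nm

ΔE = 13.60 × (1/3² − 1/4²) = 13.60 × 0.04861 = 0.6611 eV.
λ = hc/ΔE = 1240 / 0.6611 = 1876 nm.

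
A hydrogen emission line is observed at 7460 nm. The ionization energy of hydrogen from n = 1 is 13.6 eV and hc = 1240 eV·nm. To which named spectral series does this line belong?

Pfund

ΔE = 1240/7460 = 0.1662 eV.
This matches 13.6 × (1/5² − 1/6²), so n_f = 5: the Pfund series.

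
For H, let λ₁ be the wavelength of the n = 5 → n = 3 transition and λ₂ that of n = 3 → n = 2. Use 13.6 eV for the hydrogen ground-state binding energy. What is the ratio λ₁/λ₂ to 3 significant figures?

λ ∝ 1/ΔE ∝ 1/(1/n_f² − 1/n_i²), and the Z² and hc factors cancel in the ratio.
λ₁/λ₂ = (1/2² − 1/3²)/(1/3² − 1/5²) = 0.1389/0.07111 = 1.95.

1.95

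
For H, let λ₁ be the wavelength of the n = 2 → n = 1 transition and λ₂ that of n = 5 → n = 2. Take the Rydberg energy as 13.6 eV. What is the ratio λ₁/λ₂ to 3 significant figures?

λ ∝ 1/ΔE ∝ 1/(1/n_f² − 1/n_i²), and the Z² and hc factors cancel in the ratio.
λ₁/λ₂ = (1/2² − 1/5²)/(1/1² − 1/2²) = 0.2100/0.7500 = 0.280.

0.280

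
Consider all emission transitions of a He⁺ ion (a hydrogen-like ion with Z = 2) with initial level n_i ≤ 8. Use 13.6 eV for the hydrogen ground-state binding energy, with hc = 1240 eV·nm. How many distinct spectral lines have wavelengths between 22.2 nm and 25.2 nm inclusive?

Enumerate all n_i → n_f pairs with 1 ≤ n_f < n_i ≤ 8 and compute λ = 1240 / [13.6·4·(1/n_f² − 1/n_i²)].
Lines falling in [22.2, 25.2] nm: 8→1 (23.16 nm), 7→1 (23.27 nm), 6→1 (23.45 nm), 5→1 (23.74 nm), 4→1 (24.31 nm).

5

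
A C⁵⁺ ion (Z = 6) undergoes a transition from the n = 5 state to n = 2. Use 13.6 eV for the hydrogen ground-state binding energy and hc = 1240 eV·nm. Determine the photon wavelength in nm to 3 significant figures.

For Z = 6 the level energies scale as Z², so the effective Rydberg energy is 13.6 × 36 = 489.6 eV.
ΔE = 489.6 × (1/2² − 1/5²) = 489.6 × 0.2100 = 102.8 eV.
λ = hc/ΔE = 1240 / 102.8 = 12.1 nm.

12.1 nm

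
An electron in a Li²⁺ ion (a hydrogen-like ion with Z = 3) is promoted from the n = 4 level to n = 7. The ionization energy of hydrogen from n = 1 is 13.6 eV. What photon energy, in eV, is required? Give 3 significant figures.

5.15 eV

The Bohr energies scale as Z², so for Z = 3: E_n = −122.4/n² eV.
E_7 = −122.4/49 = −2.498 eV and E_4 = −122.4/16 = −7.650 eV.
The photon energy is |E_7 − E_4| = 5.15 eV.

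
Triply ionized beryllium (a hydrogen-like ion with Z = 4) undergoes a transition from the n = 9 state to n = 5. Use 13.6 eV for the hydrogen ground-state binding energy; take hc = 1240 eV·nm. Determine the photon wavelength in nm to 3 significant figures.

206 nm

For Z = 4 the level energies scale as Z², so the effective Rydberg energy is 13.6 × 16 = 217.6 eV.
ΔE = 217.6 × (1/5² − 1/9²) = 217.6 × 0.02765 = 6.018 eV.
λ = hc/ΔE = 1240 / 6.018 = 206 nm.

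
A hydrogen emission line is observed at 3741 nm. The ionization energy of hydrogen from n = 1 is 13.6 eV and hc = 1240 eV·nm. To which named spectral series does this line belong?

Pfund

ΔE = 1240/3741 = 0.3315 eV.
This matches 13.6 × (1/5² − 1/8²), so n_f = 5: the Pfund series.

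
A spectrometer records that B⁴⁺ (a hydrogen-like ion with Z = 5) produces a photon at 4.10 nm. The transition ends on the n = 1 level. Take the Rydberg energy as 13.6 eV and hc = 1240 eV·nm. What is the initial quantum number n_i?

n_i = 3

The photon energy is ΔE = hc/λ = 1240 / 4.10 = 302.4 eV.
With Z = 5, ΔE = 340.0 × (1/n_f² − 1/n_i²), so 1/n_f² − 1/n_i² = 0.8895.
With n_f = 1: 1/n_i² = 1/1 − 0.8895 = 0.1105, so n_i ≈ 3.01.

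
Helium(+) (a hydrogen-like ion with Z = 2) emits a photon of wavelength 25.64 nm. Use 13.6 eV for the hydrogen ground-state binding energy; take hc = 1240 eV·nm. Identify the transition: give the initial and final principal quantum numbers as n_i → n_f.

The photon energy is ΔE = hc/λ = 1240 / 25.64 = 48.36 eV.
With Z = 2, ΔE = 54.40 × (1/n_f² − 1/n_i²), so 1/n_f² − 1/n_i² = 0.8890.
Trying n_f = 1 gives 1/n_i² = 0.1110, i.e. n_i ≈ 3; this pair matches.

n_i = 3, n_f = 1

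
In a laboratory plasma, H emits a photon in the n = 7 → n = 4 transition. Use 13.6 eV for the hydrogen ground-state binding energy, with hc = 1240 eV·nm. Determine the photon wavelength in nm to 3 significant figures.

ΔE = 13.60 × (1/4² − 1/7²) = 13.60 × 0.04209 = 0.5724 eV.
λ = hc/ΔE = 1240 / 0.5724 = 2170 nm.
This line belongs to the Brackett series.

2170 nm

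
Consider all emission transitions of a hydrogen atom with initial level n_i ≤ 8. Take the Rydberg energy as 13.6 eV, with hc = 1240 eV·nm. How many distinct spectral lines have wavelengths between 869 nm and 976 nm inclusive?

1

Enumerate all n_i → n_f pairs with 1 ≤ n_f < n_i ≤ 8 and compute λ = 1240 / [13.6·1·(1/n_f² − 1/n_i²)].
Lines falling in [869, 976] nm: 8→3 (954.9 nm).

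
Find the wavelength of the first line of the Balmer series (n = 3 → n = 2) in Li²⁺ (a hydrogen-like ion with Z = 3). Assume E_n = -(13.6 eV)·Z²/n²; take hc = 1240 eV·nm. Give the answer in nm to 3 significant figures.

The Balmer series terminates on n_f = 2; the first line has n_i = 2+1 = 3.
ΔE = 122.4 × (1/2² − 1/3²) = 17.00 eV.
λ = 1240 / 17.00 = 72.9 nm.

72.9 nm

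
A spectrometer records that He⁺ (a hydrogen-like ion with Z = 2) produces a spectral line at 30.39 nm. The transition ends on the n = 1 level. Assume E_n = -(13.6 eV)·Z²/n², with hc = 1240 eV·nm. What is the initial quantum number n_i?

n_i = 2

The photon energy is ΔE = hc/λ = 1240 / 30.39 = 40.80 eV.
With Z = 2, ΔE = 54.40 × (1/n_f² − 1/n_i²), so 1/n_f² − 1/n_i² = 0.7501.
With n_f = 1: 1/n_i² = 1/1 − 0.7501 = 0.2499, so n_i ≈ 2.00.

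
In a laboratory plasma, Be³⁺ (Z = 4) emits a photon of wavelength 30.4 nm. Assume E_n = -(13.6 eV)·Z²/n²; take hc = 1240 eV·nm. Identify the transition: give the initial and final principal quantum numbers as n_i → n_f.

The photon energy is ΔE = hc/λ = 1240 / 30.4 = 40.79 eV.
With Z = 4, ΔE = 217.6 × (1/n_f² − 1/n_i²), so 1/n_f² − 1/n_i² = 0.1875.
Trying n_f = 2 gives 1/n_i² = 0.06255, i.e. n_i ≈ 4; this pair matches.

n_i = 4, n_f = 2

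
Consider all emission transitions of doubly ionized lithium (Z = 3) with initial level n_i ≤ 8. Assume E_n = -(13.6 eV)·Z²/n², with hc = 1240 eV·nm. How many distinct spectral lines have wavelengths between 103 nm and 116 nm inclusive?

2

Enumerate all n_i → n_f pairs with 1 ≤ n_f < n_i ≤ 8 and compute λ = 1240 / [13.6·9·(1/n_f² − 1/n_i²)].
Lines falling in [103, 116] nm: 8→3 (106.1 nm), 7→3 (111.7 nm).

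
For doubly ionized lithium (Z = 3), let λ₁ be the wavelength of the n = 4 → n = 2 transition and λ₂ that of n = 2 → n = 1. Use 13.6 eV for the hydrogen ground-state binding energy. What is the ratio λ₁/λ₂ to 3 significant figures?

4.00

λ ∝ 1/ΔE ∝ 1/(1/n_f² − 1/n_i²), and the Z² and hc factors cancel in the ratio.
λ₁/λ₂ = (1/1² − 1/2²)/(1/2² − 1/4²) = 0.7500/0.1875 = 4.00.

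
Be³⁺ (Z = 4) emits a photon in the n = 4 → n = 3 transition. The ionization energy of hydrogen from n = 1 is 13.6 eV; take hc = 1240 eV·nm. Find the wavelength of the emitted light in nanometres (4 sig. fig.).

117.2 nm

For Z = 4 the level energies scale as Z², so the effective Rydberg energy is 13.6 × 16 = 217.6 eV.
ΔE = 217.6 × (1/3² − 1/4²) = 217.6 × 0.04861 = 10.58 eV.
λ = hc/ΔE = 1240 / 10.58 = 117.2 nm.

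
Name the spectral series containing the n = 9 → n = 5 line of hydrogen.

Pfund

The series is set by the lower level: n_f = 5 is the Pfund series.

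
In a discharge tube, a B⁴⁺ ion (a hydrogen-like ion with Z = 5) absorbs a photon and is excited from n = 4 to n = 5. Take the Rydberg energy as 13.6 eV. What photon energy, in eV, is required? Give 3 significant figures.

The Bohr energies scale as Z², so for Z = 5: E_n = −340.0/n² eV.
E_5 = −340.0/25 = −13.60 eV and E_4 = −340.0/16 = −21.25 eV.
The photon energy is |E_5 − E_4| = 7.65 eV.

7.65 eV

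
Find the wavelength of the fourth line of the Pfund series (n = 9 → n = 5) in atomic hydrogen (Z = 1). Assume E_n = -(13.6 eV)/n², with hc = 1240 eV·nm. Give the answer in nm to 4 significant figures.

3297 nm

The Pfund series terminates on n_f = 5; the fourth line has n_i = 5+4 = 9.
ΔE = 13.60 × (1/5² − 1/9²) = 0.3761 eV.
λ = 1240 / 0.3761 = 3297 nm.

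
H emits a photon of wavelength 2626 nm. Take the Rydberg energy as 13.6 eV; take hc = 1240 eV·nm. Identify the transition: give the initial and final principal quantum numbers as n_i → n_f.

n_i = 6, n_f = 4

The photon energy is ΔE = hc/λ = 1240 / 2626 = 0.4722 eV.
With Z = 1, ΔE = 13.60 × (1/n_f² − 1/n_i²), so 1/n_f² − 1/n_i² = 0.03472.
Trying n_f = 4 gives 1/n_i² = 0.02778, i.e. n_i ≈ 6; this pair matches.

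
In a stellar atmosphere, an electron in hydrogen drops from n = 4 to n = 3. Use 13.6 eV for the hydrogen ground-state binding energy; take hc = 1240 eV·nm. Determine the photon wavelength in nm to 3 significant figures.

ΔE = 13.60 × (1/3² − 1/4²) = 13.60 × 0.04861 = 0.6611 eV.
λ = hc/ΔE = 1240 / 0.6611 = 1880 nm.
This line belongs to the Paschen series.

1880 nm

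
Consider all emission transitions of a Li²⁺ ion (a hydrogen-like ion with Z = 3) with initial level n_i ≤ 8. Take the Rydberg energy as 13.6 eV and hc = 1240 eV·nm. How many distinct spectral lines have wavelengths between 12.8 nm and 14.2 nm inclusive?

1

Enumerate all n_i → n_f pairs with 1 ≤ n_f < n_i ≤ 8 and compute λ = 1240 / [13.6·9·(1/n_f² − 1/n_i²)].
Lines falling in [12.8, 14.2] nm: 2→1 (13.51 nm).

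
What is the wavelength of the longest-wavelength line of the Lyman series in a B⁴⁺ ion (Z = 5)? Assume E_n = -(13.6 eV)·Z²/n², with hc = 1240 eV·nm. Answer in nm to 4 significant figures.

The Lyman series terminates on n_f = 1; the first line has n_i = 1+1 = 2.
ΔE = 340.0 × (1/1² − 1/2²) = 255.0 eV.
λ = 1240 / 255.0 = 4.863 nm.

4.863 nm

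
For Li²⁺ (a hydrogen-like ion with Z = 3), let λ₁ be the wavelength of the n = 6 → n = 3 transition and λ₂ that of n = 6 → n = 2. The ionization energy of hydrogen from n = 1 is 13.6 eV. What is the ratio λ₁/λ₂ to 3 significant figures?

2.67

λ ∝ 1/ΔE ∝ 1/(1/n_f² − 1/n_i²), and the Z² and hc factors cancel in the ratio.
λ₁/λ₂ = (1/2² − 1/6²)/(1/3² − 1/6²) = 0.2222/0.08333 = 2.67.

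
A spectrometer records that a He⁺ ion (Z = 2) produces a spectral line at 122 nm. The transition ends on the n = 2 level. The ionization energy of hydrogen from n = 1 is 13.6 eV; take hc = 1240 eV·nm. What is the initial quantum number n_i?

n_i = 4

The photon energy is ΔE = hc/λ = 1240 / 122 = 10.16 eV.
With Z = 2, ΔE = 54.40 × (1/n_f² − 1/n_i²), so 1/n_f² − 1/n_i² = 0.1868.
With n_f = 2: 1/n_i² = 1/4 − 0.1868 = 0.06316, so n_i ≈ 3.98.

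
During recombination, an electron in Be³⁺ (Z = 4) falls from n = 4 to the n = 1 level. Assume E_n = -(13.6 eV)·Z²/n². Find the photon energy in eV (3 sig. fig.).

The Bohr energies scale as Z², so for Z = 4: E_n = −217.6/n² eV.
E_4 = −217.6/16 = −13.60 eV and E_1 = −217.6/1 = −217.6 eV.
The photon energy is |E_4 − E_1| = 204 eV.

204 eV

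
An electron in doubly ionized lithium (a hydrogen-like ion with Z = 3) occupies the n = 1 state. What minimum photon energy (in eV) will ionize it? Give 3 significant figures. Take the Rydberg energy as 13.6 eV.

E_n = −13.6 Z²/n² = −122.4/n² eV for Z = 3.
E_1 = −122.4/1 = −122 eV, so ionization (to E = 0) requires 122 eV.

122 eV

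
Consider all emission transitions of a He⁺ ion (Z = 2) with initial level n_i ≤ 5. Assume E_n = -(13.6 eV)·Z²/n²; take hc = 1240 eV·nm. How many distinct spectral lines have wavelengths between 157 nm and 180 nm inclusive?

1

Enumerate all n_i → n_f pairs with 1 ≤ n_f < n_i ≤ 5 and compute λ = 1240 / [13.6·4·(1/n_f² − 1/n_i²)].
Lines falling in [157, 180] nm: 3→2 (164.1 nm).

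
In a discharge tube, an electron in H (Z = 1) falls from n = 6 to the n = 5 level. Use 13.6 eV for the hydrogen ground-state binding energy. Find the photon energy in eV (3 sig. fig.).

E_6 = −13.60/36 = −0.3778 eV and E_5 = −13.60/25 = −0.5440 eV.
The photon energy is |E_6 − E_5| = 0.166 eV.

0.166 eV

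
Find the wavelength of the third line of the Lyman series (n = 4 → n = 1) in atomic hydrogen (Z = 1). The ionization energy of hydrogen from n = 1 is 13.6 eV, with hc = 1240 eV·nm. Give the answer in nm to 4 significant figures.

97.25 nm

The Lyman series terminates on n_f = 1; the third line has n_i = 1+3 = 4.
ΔE = 13.60 × (1/1² − 1/4²) = 12.75 eV.
λ = 1240 / 12.75 = 97.25 nm.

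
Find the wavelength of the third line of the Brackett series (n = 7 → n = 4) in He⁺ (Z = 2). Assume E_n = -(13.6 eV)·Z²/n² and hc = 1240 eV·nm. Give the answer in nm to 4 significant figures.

541.5 nm

The Brackett series terminates on n_f = 4; the third line has n_i = 4+3 = 7.
ΔE = 54.40 × (1/4² − 1/7²) = 2.290 eV.
λ = 1240 / 2.290 = 541.5 nm.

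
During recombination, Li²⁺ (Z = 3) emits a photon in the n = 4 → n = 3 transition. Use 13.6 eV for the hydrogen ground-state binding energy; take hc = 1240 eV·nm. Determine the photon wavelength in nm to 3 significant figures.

208 nm

For Z = 3 the level energies scale as Z², so the effective Rydberg energy is 13.6 × 9 = 122.4 eV.
ΔE = 122.4 × (1/3² − 1/4²) = 122.4 × 0.04861 = 5.950 eV.
λ = hc/ΔE = 1240 / 5.950 = 208 nm.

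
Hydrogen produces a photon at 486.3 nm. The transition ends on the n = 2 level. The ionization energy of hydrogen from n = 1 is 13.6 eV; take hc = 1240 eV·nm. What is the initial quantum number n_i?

n_i = 4

The photon energy is ΔE = hc/λ = 1240 / 486.3 = 2.550 eV.
With Z = 1, ΔE = 13.60 × (1/n_f² − 1/n_i²), so 1/n_f² − 1/n_i² = 0.1875.
With n_f = 2: 1/n_i² = 1/4 − 0.1875 = 0.06251, so n_i ≈ 4.00.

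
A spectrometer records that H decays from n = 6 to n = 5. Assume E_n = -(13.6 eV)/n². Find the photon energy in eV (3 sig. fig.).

0.166 eV

E_6 = −13.60/36 = −0.3778 eV and E_5 = −13.60/25 = −0.5440 eV.
The photon energy is |E_6 − E_5| = 0.166 eV.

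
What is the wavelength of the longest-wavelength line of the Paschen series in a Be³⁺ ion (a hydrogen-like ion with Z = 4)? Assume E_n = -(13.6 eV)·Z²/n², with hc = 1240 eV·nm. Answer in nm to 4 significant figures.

The Paschen series terminates on n_f = 3; the first line has n_i = 3+1 = 4.
ΔE = 217.6 × (1/3² − 1/4²) = 10.58 eV.
λ = 1240 / 10.58 = 117.2 nm.

117.2 nm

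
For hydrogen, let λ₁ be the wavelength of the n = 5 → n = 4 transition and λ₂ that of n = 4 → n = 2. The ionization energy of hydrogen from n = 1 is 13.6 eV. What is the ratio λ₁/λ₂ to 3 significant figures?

λ ∝ 1/ΔE ∝ 1/(1/n_f² − 1/n_i²), and the Z² and hc factors cancel in the ratio.
λ₁/λ₂ = (1/2² − 1/4²)/(1/4² − 1/5²) = 0.1875/0.02250 = 8.33.

8.33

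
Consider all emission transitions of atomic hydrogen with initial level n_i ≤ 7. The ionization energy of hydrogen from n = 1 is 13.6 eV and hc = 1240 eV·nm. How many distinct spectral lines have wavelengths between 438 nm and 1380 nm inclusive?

Enumerate all n_i → n_f pairs with 1 ≤ n_f < n_i ≤ 7 and compute λ = 1240 / [13.6·1·(1/n_f² − 1/n_i²)].
Lines falling in [438, 1380] nm: 4→2 (486.3 nm), 3→2 (656.5 nm), 7→3 (1005 nm), 6→3 (1094 nm), 5→3 (1282 nm).

5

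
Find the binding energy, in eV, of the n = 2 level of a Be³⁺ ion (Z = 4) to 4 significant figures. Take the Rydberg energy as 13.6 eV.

54.40 eV

E_n = −13.6 Z²/n² = −217.6/n² eV for Z = 4.
E_2 = −217.6/4 = −54.40 eV, so ionization (to E = 0) requires 54.40 eV.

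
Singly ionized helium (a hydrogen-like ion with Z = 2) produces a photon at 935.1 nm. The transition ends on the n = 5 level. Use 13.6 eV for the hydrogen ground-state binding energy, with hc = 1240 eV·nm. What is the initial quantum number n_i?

The photon energy is ΔE = hc/λ = 1240 / 935.1 = 1.326 eV.
With Z = 2, ΔE = 54.40 × (1/n_f² − 1/n_i²), so 1/n_f² − 1/n_i² = 0.02438.
With n_f = 5: 1/n_i² = 1/25 − 0.02438 = 0.01562, so n_i ≈ 8.00.

n_i = 8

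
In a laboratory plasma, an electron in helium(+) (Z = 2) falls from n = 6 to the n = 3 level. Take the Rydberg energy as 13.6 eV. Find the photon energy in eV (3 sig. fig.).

4.53 eV

The Bohr energies scale as Z², so for Z = 2: E_n = −54.40/n² eV.
E_6 = −54.40/36 = −1.511 eV and E_3 = −54.40/9 = −6.044 eV.
The photon energy is |E_6 − E_3| = 4.53 eV.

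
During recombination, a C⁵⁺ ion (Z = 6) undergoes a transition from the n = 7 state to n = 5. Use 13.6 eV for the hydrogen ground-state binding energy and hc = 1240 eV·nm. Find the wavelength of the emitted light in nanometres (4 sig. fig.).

For Z = 6 the level energies scale as Z², so the effective Rydberg energy is 13.6 × 36 = 489.6 eV.
ΔE = 489.6 × (1/5² − 1/7²) = 489.6 × 0.01959 = 9.592 eV.
λ = hc/ΔE = 1240 / 9.592 = 129.3 nm.

129.3 nm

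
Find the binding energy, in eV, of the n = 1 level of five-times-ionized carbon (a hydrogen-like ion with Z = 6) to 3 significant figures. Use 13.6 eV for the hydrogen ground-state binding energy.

E_n = −13.6 Z²/n² = −489.6/n² eV for Z = 6.
E_1 = −489.6/1 = −490 eV, so ionization (to E = 0) requires 490 eV.

490 eV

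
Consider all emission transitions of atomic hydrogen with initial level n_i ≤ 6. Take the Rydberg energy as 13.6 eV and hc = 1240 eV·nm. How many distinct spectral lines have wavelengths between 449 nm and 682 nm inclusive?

Enumerate all n_i → n_f pairs with 1 ≤ n_f < n_i ≤ 6 and compute λ = 1240 / [13.6·1·(1/n_f² − 1/n_i²)].
Lines falling in [449, 682] nm: 4→2 (486.3 nm), 3→2 (656.5 nm).

2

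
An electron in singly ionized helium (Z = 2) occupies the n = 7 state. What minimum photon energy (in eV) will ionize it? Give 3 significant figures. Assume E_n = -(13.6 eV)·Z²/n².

1.11 eV

E_n = −13.6 Z²/n² = −54.40/n² eV for Z = 2.
E_7 = −54.40/49 = −1.11 eV, so ionization (to E = 0) requires 1.11 eV.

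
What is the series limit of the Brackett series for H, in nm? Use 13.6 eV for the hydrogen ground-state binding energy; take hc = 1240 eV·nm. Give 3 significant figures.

1460 nm

The Brackett series has lower level n_f = 4; the series limit corresponds to n_i → ∞.
ΔE_max = 13.6 × 1 / 4² = 0.8500 eV.
λ_min = 1240 / 0.8500 = 1460 nm.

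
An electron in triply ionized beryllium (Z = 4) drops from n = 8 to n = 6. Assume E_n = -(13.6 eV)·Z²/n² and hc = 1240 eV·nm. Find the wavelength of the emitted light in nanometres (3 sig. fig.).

For Z = 4 the level energies scale as Z², so the effective Rydberg energy is 13.6 × 16 = 217.6 eV.
ΔE = 217.6 × (1/6² − 1/8²) = 217.6 × 0.01215 = 2.644 eV.
λ = hc/ΔE = 1240 / 2.644 = 469 nm.

469 nm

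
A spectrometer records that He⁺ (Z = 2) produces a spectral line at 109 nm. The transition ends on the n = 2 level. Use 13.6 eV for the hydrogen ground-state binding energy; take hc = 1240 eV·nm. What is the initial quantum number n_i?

The photon energy is ΔE = hc/λ = 1240 / 109 = 11.38 eV.
With Z = 2, ΔE = 54.40 × (1/n_f² − 1/n_i²), so 1/n_f² − 1/n_i² = 0.2091.
With n_f = 2: 1/n_i² = 1/4 − 0.2091 = 0.04088, so n_i ≈ 4.95.

n_i = 5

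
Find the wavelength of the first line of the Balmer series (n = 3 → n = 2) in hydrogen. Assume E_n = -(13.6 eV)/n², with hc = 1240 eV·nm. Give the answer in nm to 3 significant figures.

The Balmer series terminates on n_f = 2; the first line has n_i = 2+1 = 3.
ΔE = 13.60 × (1/2² − 1/3²) = 1.889 eV.
λ = 1240 / 1.889 = 656 nm.

656 nm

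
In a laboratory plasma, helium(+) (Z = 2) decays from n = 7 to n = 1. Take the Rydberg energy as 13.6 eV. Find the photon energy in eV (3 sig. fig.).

53.3 eV

The Bohr energies scale as Z², so for Z = 2: E_n = −54.40/n² eV.
E_7 = −54.40/49 = −1.110 eV and E_1 = −54.40/1 = −54.40 eV.
The photon energy is |E_7 − E_1| = 53.3 eV.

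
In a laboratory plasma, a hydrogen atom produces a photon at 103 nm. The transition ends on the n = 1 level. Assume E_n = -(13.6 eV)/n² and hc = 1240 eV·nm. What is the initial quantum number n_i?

n_i = 3

The photon energy is ΔE = hc/λ = 1240 / 103 = 12.04 eV.
With Z = 1, ΔE = 13.60 × (1/n_f² − 1/n_i²), so 1/n_f² − 1/n_i² = 0.8852.
With n_f = 1: 1/n_i² = 1/1 − 0.8852 = 0.1148, so n_i ≈ 2.95.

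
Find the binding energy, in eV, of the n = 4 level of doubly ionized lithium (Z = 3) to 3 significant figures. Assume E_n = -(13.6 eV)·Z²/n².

7.65 eV

E_n = −13.6 Z²/n² = −122.4/n² eV for Z = 3.
E_4 = −122.4/16 = −7.65 eV, so ionization (to E = 0) requires 7.65 eV.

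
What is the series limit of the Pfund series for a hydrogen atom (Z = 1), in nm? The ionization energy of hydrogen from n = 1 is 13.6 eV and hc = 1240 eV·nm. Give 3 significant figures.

The Pfund series has lower level n_f = 5; the series limit corresponds to n_i → ∞.
ΔE_max = 13.6 × 1 / 5² = 0.5440 eV.
λ_min = 1240 / 0.5440 = 2280 nm.

2280 nm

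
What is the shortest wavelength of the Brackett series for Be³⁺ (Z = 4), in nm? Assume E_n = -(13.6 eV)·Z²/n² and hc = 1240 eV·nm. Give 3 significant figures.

The Brackett series has lower level n_f = 4; the series limit corresponds to n_i → ∞.
ΔE_max = 13.6 × 16 / 4² = 13.60 eV.
λ_min = 1240 / 13.60 = 91.2 nm.

91.2 nm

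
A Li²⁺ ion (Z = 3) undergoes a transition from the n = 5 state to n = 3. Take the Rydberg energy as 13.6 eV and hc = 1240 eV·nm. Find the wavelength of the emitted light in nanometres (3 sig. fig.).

142 nm

For Z = 3 the level energies scale as Z², so the effective Rydberg energy is 13.6 × 9 = 122.4 eV.
ΔE = 122.4 × (1/3² − 1/5²) = 122.4 × 0.07111 = 8.704 eV.
λ = hc/ΔE = 1240 / 8.704 = 142 nm.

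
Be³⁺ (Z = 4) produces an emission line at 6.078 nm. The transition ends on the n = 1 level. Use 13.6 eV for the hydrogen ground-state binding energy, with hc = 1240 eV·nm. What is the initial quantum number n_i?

n_i = 4

The photon energy is ΔE = hc/λ = 1240 / 6.078 = 204.0 eV.
With Z = 4, ΔE = 217.6 × (1/n_f² − 1/n_i²), so 1/n_f² − 1/n_i² = 0.9376.
With n_f = 1: 1/n_i² = 1/1 − 0.9376 = 0.06243, so n_i ≈ 4.00.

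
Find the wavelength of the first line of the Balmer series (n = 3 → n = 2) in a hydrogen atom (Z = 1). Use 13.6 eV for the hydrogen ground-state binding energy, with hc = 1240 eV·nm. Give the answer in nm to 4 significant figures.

The Balmer series terminates on n_f = 2; the first line has n_i = 2+1 = 3.
ΔE = 13.60 × (1/2² − 1/3²) = 1.889 eV.
λ = 1240 / 1.889 = 656.5 nm.

656.5 nm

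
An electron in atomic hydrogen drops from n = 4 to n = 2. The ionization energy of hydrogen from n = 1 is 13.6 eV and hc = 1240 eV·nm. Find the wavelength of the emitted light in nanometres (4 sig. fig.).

ΔE = 13.60 × (1/2² − 1/4²) = 13.60 × 0.1875 = 2.550 eV.
λ = hc/ΔE = 1240 / 2.550 = 486.3 nm.
This line belongs to the Balmer series.

486.3 nm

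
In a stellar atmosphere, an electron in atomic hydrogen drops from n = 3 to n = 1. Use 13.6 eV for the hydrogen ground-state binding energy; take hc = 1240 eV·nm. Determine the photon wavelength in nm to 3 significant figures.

103 nm

ΔE = 13.60 × (1/1² − 1/3²) = 13.60 × 0.8889 = 12.09 eV.
λ = hc/ΔE = 1240 / 12.09 = 103 nm.
This line belongs to the Lyman series.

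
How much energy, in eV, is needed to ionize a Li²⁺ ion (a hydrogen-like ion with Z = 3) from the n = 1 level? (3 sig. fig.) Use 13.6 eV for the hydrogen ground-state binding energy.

122 eV

E_n = −13.6 Z²/n² = −122.4/n² eV for Z = 3.
E_1 = −122.4/1 = −122 eV, so ionization (to E = 0) requires 122 eV.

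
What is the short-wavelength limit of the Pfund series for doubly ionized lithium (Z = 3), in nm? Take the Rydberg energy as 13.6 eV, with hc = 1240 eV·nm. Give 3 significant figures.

The Pfund series has lower level n_f = 5; the series limit corresponds to n_i → ∞.
ΔE_max = 13.6 × 9 / 5² = 4.896 eV.
λ_min = 1240 / 4.896 = 253 nm.

253 nm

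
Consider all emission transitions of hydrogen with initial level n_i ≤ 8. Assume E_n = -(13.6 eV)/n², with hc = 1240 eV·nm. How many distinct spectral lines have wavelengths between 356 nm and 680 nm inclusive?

Enumerate all n_i → n_f pairs with 1 ≤ n_f < n_i ≤ 8 and compute λ = 1240 / [13.6·1·(1/n_f² − 1/n_i²)].
Lines falling in [356, 680] nm: 8→2 (389.0 nm), 7→2 (397.1 nm), 6→2 (410.3 nm), 5→2 (434.2 nm), 4→2 (486.3 nm), 3→2 (656.5 nm).

6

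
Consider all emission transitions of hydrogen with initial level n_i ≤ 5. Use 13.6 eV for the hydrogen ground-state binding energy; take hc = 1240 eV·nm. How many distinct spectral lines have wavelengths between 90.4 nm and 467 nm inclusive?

5

Enumerate all n_i → n_f pairs with 1 ≤ n_f < n_i ≤ 5 and compute λ = 1240 / [13.6·1·(1/n_f² − 1/n_i²)].
Lines falling in [90.4, 467] nm: 5→1 (94.98 nm), 4→1 (97.25 nm), 3→1 (102.6 nm), 2→1 (121.6 nm), 5→2 (434.2 nm).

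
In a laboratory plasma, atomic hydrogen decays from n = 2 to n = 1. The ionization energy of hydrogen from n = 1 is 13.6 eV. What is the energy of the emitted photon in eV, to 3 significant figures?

10.2 eV

E_2 = −13.60/4 = −3.400 eV and E_1 = −13.60/1 = −13.60 eV.
The photon energy is |E_2 − E_1| = 10.2 eV.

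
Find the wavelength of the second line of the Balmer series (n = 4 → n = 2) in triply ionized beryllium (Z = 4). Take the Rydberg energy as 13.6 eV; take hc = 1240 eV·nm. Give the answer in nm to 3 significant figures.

30.4 nm

The Balmer series terminates on n_f = 2; the second line has n_i = 2+2 = 4.
ΔE = 217.6 × (1/2² − 1/4²) = 40.80 eV.
λ = 1240 / 40.80 = 30.4 nm.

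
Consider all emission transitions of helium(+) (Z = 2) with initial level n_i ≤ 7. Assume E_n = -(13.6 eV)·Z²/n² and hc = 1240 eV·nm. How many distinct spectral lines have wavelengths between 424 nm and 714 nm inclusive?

3

Enumerate all n_i → n_f pairs with 1 ≤ n_f < n_i ≤ 7 and compute λ = 1240 / [13.6·4·(1/n_f² − 1/n_i²)].
Lines falling in [424, 714] nm: 4→3 (468.9 nm), 7→4 (541.5 nm), 6→4 (656.5 nm).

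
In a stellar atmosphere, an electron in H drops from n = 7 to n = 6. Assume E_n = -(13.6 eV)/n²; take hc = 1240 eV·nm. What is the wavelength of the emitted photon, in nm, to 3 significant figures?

ΔE = 13.60 × (1/6² − 1/7²) = 13.60 × 0.007370 = 0.1002 eV.
λ = hc/ΔE = 1240 / 0.1002 = 12400 nm.

12400 nm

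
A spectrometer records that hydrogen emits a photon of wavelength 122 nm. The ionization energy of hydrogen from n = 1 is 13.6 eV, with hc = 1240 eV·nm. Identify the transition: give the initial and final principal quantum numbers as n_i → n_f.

The photon energy is ΔE = hc/λ = 1240 / 122 = 10.16 eV.
With Z = 1, ΔE = 13.60 × (1/n_f² − 1/n_i²), so 1/n_f² − 1/n_i² = 0.7473.
Trying n_f = 1 gives 1/n_i² = 0.2527, i.e. n_i ≈ 2; this pair matches.

n_i = 2, n_f = 1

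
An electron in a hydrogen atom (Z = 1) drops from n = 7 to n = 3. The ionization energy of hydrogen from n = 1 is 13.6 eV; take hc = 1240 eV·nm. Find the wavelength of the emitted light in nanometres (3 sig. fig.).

1010 nm

ΔE = 13.60 × (1/3² − 1/7²) = 13.60 × 0.09070 = 1.234 eV.
λ = hc/ΔE = 1240 / 1.234 = 1010 nm.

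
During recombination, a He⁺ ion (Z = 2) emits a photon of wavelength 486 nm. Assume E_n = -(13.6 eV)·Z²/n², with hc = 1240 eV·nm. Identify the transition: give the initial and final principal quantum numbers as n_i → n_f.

The photon energy is ΔE = hc/λ = 1240 / 486 = 2.551 eV.
With Z = 2, ΔE = 54.40 × (1/n_f² − 1/n_i²), so 1/n_f² − 1/n_i² = 0.04690.
Trying n_f = 4 gives 1/n_i² = 0.01560, i.e. n_i ≈ 8; this pair matches.

n_i = 8, n_f = 4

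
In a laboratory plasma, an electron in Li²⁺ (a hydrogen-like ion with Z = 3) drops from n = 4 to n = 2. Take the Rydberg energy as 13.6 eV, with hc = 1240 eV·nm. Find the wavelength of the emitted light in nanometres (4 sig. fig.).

54.03 nm

For Z = 3 the level energies scale as Z², so the effective Rydberg energy is 13.6 × 9 = 122.4 eV.
ΔE = 122.4 × (1/2² − 1/4²) = 122.4 × 0.1875 = 22.95 eV.
λ = hc/ΔE = 1240 / 22.95 = 54.03 nm.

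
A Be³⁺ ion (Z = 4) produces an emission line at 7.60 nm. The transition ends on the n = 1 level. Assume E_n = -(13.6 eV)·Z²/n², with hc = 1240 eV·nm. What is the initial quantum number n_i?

n_i = 2

The photon energy is ΔE = hc/λ = 1240 / 7.60 = 163.2 eV.
With Z = 4, ΔE = 217.6 × (1/n_f² − 1/n_i²), so 1/n_f² − 1/n_i² = 0.7498.
With n_f = 1: 1/n_i² = 1/1 − 0.7498 = 0.2502, so n_i ≈ 2.00.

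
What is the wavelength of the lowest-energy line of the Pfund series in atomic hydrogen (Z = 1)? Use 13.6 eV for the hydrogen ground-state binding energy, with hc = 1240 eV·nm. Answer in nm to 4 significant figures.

The Pfund series terminates on n_f = 5; the first line has n_i = 5+1 = 6.
ΔE = 13.60 × (1/5² − 1/6²) = 0.1662 eV.
λ = 1240 / 0.1662 = 7460 nm.

7460 nm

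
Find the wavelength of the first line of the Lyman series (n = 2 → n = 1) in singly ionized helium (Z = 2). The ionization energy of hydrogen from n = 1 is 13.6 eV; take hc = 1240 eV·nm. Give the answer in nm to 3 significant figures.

30.4 nm

The Lyman series terminates on n_f = 1; the first line has n_i = 1+1 = 2.
ΔE = 54.40 × (1/1² − 1/2²) = 40.80 eV.
λ = 1240 / 40.80 = 30.4 nm.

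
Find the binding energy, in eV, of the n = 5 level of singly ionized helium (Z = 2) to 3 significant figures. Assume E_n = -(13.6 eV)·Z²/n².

E_n = −13.6 Z²/n² = −54.40/n² eV for Z = 2.
E_5 = −54.40/25 = −2.18 eV, so ionization (to E = 0) requires 2.18 eV.

2.18 eV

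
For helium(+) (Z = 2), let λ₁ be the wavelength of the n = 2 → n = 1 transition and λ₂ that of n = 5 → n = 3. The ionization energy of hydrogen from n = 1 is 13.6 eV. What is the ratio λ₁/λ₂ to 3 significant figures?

λ ∝ 1/ΔE ∝ 1/(1/n_f² − 1/n_i²), and the Z² and hc factors cancel in the ratio.
λ₁/λ₂ = (1/3² − 1/5²)/(1/1² − 1/2²) = 0.07111/0.7500 = 0.0948.

0.0948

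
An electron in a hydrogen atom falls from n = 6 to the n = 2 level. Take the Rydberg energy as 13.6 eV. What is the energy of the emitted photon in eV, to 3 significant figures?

E_6 = −13.60/36 = −0.3778 eV and E_2 = −13.60/4 = −3.400 eV.
The photon energy is |E_6 − E_2| = 3.02 eV.

3.02 eV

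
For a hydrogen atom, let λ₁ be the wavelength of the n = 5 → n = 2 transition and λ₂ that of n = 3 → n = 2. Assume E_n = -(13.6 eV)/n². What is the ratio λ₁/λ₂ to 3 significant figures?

λ ∝ 1/ΔE ∝ 1/(1/n_f² − 1/n_i²), and the Z² and hc factors cancel in the ratio.
λ₁/λ₂ = (1/2² − 1/3²)/(1/2² − 1/5²) = 0.1389/0.2100 = 0.661.

0.661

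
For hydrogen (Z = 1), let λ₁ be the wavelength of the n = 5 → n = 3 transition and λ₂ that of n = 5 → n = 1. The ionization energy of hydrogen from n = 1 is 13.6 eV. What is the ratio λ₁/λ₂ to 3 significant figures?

13.5

λ ∝ 1/ΔE ∝ 1/(1/n_f² − 1/n_i²), and the Z² and hc factors cancel in the ratio.
λ₁/λ₂ = (1/1² − 1/5²)/(1/3² − 1/5²) = 0.9600/0.07111 = 13.5.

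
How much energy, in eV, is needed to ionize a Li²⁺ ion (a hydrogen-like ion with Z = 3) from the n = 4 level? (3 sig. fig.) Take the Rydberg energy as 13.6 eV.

E_n = −13.6 Z²/n² = −122.4/n² eV for Z = 3.
E_4 = −122.4/16 = −7.65 eV, so ionization (to E = 0) requires 7.65 eV.

7.65 eV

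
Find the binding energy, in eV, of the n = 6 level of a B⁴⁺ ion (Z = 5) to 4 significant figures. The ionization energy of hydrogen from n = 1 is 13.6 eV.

9.444 eV

E_n = −13.6 Z²/n² = −340.0/n² eV for Z = 5.
E_6 = −340.0/36 = −9.444 eV, so ionization (to E = 0) requires 9.444 eV.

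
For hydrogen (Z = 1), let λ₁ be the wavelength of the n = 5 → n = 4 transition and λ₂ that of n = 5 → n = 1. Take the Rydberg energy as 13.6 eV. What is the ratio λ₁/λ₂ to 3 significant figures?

λ ∝ 1/ΔE ∝ 1/(1/n_f² − 1/n_i²), and the Z² and hc factors cancel in the ratio.
λ₁/λ₂ = (1/1² − 1/5²)/(1/4² − 1/5²) = 0.9600/0.02250 = 42.7.

42.7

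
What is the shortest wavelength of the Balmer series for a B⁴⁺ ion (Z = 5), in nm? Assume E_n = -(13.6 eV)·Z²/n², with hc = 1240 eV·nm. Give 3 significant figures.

The Balmer series has lower level n_f = 2; the series limit corresponds to n_i → ∞.
ΔE_max = 13.6 × 25 / 2² = 85.00 eV.
λ_min = 1240 / 85.00 = 14.6 nm.

14.6 nm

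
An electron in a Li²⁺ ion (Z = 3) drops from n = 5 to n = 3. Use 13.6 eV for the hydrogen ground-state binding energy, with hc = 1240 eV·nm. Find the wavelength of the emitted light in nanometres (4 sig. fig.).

For Z = 3 the level energies scale as Z², so the effective Rydberg energy is 13.6 × 9 = 122.4 eV.
ΔE = 122.4 × (1/3² − 1/5²) = 122.4 × 0.07111 = 8.704 eV.
λ = hc/ΔE = 1240 / 8.704 = 142.5 nm.

142.5 nm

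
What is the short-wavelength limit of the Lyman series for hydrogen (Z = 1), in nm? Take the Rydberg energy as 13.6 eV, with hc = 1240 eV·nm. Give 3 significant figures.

The Lyman series has lower level n_f = 1; the series limit corresponds to n_i → ∞.
ΔE_max = 13.6 × 1 / 1² = 13.60 eV.
λ_min = 1240 / 13.60 = 91.2 nm.

91.2 nm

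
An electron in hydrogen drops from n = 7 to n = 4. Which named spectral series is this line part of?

The series is set by the lower level: n_f = 4 is the Brackett series.

Brackett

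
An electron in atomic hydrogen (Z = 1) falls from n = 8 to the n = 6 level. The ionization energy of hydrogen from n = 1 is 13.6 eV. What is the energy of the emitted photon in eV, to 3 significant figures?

0.165 eV

E_8 = −13.60/64 = −0.2125 eV and E_6 = −13.60/36 = −0.3778 eV.
The photon energy is |E_8 − E_6| = 0.165 eV.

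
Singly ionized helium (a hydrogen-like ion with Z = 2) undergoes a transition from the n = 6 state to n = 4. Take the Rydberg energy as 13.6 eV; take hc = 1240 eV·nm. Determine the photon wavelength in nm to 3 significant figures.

656 nm

For Z = 2 the level energies scale as Z², so the effective Rydberg energy is 13.6 × 4 = 54.40 eV.
ΔE = 54.40 × (1/4² − 1/6²) = 54.40 × 0.03472 = 1.889 eV.
λ = hc/ΔE = 1240 / 1.889 = 656 nm.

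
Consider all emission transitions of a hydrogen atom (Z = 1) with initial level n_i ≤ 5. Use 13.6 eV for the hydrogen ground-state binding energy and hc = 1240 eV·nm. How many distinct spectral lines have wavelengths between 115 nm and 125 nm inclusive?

1

Enumerate all n_i → n_f pairs with 1 ≤ n_f < n_i ≤ 5 and compute λ = 1240 / [13.6·1·(1/n_f² − 1/n_i²)].
Lines falling in [115, 125] nm: 2→1 (121.6 nm).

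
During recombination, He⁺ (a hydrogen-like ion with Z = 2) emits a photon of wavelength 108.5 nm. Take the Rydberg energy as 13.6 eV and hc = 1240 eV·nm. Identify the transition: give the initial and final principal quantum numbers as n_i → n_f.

n_i = 5, n_f = 2

The photon energy is ΔE = hc/λ = 1240 / 108.5 = 11.43 eV.
With Z = 2, ΔE = 54.40 × (1/n_f² − 1/n_i²), so 1/n_f² − 1/n_i² = 0.2101.
Trying n_f = 2 gives 1/n_i² = 0.03992, i.e. n_i ≈ 5; this pair matches.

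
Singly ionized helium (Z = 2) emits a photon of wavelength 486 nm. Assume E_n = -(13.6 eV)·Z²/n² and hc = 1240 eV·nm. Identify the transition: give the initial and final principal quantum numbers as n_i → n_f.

The photon energy is ΔE = hc/λ = 1240 / 486 = 2.551 eV.
With Z = 2, ΔE = 54.40 × (1/n_f² − 1/n_i²), so 1/n_f² − 1/n_i² = 0.04690.
Trying n_f = 4 gives 1/n_i² = 0.01560, i.e. n_i ≈ 8; this pair matches.

n_i = 8, n_f = 4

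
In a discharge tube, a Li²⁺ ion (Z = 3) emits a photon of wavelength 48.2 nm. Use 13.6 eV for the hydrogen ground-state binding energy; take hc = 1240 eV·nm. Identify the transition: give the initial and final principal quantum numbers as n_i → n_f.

The photon energy is ΔE = hc/λ = 1240 / 48.2 = 25.73 eV.
With Z = 3, ΔE = 122.4 × (1/n_f² − 1/n_i²), so 1/n_f² − 1/n_i² = 0.2102.
Trying n_f = 2 gives 1/n_i² = 0.03982, i.e. n_i ≈ 5; this pair matches.

n_i = 5, n_f = 2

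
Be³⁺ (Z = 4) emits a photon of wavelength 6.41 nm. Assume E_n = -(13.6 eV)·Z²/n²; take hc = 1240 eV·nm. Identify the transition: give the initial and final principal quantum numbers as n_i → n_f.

n_i = 3, n_f = 1

The photon energy is ΔE = hc/λ = 1240 / 6.41 = 193.4 eV.
With Z = 4, ΔE = 217.6 × (1/n_f² − 1/n_i²), so 1/n_f² − 1/n_i² = 0.8890.
Trying n_f = 1 gives 1/n_i² = 0.1110, i.e. n_i ≈ 3; this pair matches.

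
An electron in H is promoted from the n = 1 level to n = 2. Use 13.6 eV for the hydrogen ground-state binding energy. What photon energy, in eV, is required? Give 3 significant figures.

10.2 eV

E_2 = −13.60/4 = −3.400 eV and E_1 = −13.60/1 = −13.60 eV.
The photon energy is |E_2 − E_1| = 10.2 eV.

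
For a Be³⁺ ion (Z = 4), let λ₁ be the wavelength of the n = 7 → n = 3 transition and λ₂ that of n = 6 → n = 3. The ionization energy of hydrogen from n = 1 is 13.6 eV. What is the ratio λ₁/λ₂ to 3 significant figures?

0.919

λ ∝ 1/ΔE ∝ 1/(1/n_f² − 1/n_i²), and the Z² and hc factors cancel in the ratio.
λ₁/λ₂ = (1/3² − 1/6²)/(1/3² − 1/7²) = 0.08333/0.09070 = 0.919.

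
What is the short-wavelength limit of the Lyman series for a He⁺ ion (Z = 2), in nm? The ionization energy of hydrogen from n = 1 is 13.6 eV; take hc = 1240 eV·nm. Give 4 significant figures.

22.79 nm

The Lyman series has lower level n_f = 1; the series limit corresponds to n_i → ∞.
ΔE_max = 13.6 × 4 / 1² = 54.40 eV.
λ_min = 1240 / 54.40 = 22.79 nm.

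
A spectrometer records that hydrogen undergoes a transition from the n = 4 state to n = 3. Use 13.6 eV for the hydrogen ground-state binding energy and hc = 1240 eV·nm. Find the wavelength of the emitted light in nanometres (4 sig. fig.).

ΔE = 13.60 × (1/3² − 1/4²) = 13.60 × 0.04861 = 0.6611 eV.
λ = hc/ΔE = 1240 / 0.6611 = 1876 nm.

1876 nm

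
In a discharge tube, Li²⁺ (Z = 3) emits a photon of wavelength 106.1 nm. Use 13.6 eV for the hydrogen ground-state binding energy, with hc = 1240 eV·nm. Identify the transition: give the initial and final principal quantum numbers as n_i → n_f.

n_i = 8, n_f = 3

The photon energy is ΔE = hc/λ = 1240 / 106.1 = 11.69 eV.
With Z = 3, ΔE = 122.4 × (1/n_f² − 1/n_i²), so 1/n_f² − 1/n_i² = 0.09548.
Trying n_f = 3 gives 1/n_i² = 0.01563, i.e. n_i ≈ 8; this pair matches.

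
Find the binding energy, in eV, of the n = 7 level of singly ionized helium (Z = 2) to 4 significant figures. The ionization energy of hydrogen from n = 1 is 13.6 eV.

1.110 eV

E_n = −13.6 Z²/n² = −54.40/n² eV for Z = 2.
E_7 = −54.40/49 = −1.110 eV, so ionization (to E = 0) requires 1.110 eV.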